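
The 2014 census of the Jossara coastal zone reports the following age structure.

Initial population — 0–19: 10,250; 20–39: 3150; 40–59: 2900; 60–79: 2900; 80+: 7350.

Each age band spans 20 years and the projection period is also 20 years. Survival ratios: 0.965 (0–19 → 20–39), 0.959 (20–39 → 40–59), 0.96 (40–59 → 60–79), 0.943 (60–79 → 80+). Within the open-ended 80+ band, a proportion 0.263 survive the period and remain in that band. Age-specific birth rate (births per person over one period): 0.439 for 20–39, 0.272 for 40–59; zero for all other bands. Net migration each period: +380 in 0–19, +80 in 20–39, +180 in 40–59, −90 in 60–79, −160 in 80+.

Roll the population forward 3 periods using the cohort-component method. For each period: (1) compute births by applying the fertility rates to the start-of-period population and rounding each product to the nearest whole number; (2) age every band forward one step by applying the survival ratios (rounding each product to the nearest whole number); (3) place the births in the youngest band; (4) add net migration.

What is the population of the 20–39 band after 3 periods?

Let group 1 be 0–19 through group 5 = 80+.
After projecting period 1:
Births: 3150 × 0.439 = 1383, 2900 × 0.272 = 789 → total 2172
Group 2: 10250 × 0.965 = 9891
Group 3: 3150 × 0.959 = 3021
Group 4: 2900 × 0.96 = 2784
Group 5: 2900 × 0.943 + 7350 × 0.263 = 2735 + 1933 = 4668
Net migration: Group 1 + 380 → 2552; Group 2 + 80 → 9971; Group 3 + 180 → 3201; Group 4 − 90 → 2694; Group 5 − 160 → 4508
End of period: [2552, 9971, 3201, 2694, 4508]
After projecting period 2:
Births: 9971 × 0.439 = 4377, 3201 × 0.272 = 871 → total 5248
Group 2: 2552 × 0.965 = 2463
Group 3: 9971 × 0.959 = 9562
Group 4: 3201 × 0.96 = 3073
Group 5: 2694 × 0.943 + 4508 × 0.263 = 2540 + 1186 = 3726
Net migration: Group 1 + 380 → 5628; Group 2 + 80 → 2543; Group 3 + 180 → 9742; Group 4 − 90 → 2983; Group 5 − 160 → 3566
End of period: [5628, 2543, 9742, 2983, 3566]
After projecting period 3:
Births: 2543 × 0.439 = 1116, 9742 × 0.272 = 2650 → total 3766
Group 2: 5628 × 0.965 = 5431
Group 3: 2543 × 0.959 = 2439
Group 4: 9742 × 0.96 = 9352
Group 5: 2983 × 0.943 + 3566 × 0.263 = 2813 + 938 = 3751
Net migration: Group 1 + 380 → 4146; Group 2 + 80 → 5511; Group 3 + 180 → 2619; Group 4 − 90 → 9262; Group 5 − 160 → 3591
End of period: [4146, 5511, 2619, 9262, 3591]

5511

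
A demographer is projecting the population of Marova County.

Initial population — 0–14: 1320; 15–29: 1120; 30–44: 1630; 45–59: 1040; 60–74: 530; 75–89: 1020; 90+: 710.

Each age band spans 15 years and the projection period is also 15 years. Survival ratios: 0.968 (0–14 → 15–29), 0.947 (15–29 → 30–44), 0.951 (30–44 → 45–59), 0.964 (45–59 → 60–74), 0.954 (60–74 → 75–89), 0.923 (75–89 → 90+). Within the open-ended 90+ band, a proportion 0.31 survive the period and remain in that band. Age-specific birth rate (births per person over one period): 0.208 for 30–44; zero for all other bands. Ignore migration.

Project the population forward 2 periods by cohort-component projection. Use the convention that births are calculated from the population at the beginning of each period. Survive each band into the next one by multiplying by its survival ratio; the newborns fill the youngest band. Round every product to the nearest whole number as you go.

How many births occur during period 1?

[period 1]
Births: 1630 * 0.208 = 339
15–29: 1320 * 0.968 = 1278
30–44: 1120 * 0.947 = 1061
45–59: 1630 * 0.951 = 1550
60–74: 1040 * 0.964 = 1003
75–89: 530 * 0.954 = 506
90+: 1020 * 0.923 + 710 * 0.31 = 941 + 220 = 1161
Giving 339 / 1278 / 1061 / 1550 / 1003 / 506 / 1161.

339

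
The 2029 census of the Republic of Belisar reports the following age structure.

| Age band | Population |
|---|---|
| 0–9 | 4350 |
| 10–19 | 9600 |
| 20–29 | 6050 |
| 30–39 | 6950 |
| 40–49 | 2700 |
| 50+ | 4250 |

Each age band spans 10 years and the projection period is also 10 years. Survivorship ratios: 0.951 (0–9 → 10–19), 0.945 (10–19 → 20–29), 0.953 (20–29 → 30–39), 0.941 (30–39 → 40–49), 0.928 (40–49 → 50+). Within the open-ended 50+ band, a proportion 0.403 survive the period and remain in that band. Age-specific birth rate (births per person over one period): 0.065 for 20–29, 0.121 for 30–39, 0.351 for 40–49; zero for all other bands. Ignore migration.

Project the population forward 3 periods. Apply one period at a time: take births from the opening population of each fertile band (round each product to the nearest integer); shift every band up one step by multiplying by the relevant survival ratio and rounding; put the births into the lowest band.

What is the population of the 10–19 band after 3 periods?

3408

Numbering the bands 1..6 from youngest to oldest:
[period 1]
Births: 6050 × 0.065 = 393 ; 6950 × 0.121 = 841 ; 2700 × 0.351 = 948 → total 2182
Band 2: 4350 × 0.951 = 4137
Band 3: 9600 × 0.945 = 9072
Band 4: 6050 × 0.953 = 5766
Band 5: 6950 × 0.941 = 6540
Band 6: 2700 × 0.928 + 4250 × 0.403 = 2506 + 1713 = 4219
Population now: 0–9=2182, 10–19=4137, 20–29=9072, 30–39=5766, 40–49=6540, 50+=4219
[period 2]
Births: 9072 × 0.065 = 590 ; 5766 × 0.121 = 698 ; 6540 × 0.351 = 2296 → total 3584
Band 2: 2182 × 0.951 = 2075
Band 3: 4137 × 0.945 = 3909
Band 4: 9072 × 0.953 = 8646
Band 5: 5766 × 0.941 = 5426
Band 6: 6540 × 0.928 + 4219 × 0.403 = 6069 + 1700 = 7769
Population now: 0–9=3584, 10–19=2075, 20–29=3909, 30–39=8646, 40–49=5426, 50+=7769
[period 3]
Births: 3909 × 0.065 = 254 ; 8646 × 0.121 = 1046 ; 5426 × 0.351 = 1905 → total 3205
Band 2: 3584 × 0.951 = 3408
Band 3: 2075 × 0.945 = 1961
Band 4: 3909 × 0.953 = 3725
Band 5: 8646 × 0.941 = 8136
Band 6: 5426 × 0.928 + 7769 × 0.403 = 5035 + 3131 = 8166
Population now: 0–9=3205, 10–19=3408, 20–29=1961, 30–39=3725, 40–49=8136, 50+=8166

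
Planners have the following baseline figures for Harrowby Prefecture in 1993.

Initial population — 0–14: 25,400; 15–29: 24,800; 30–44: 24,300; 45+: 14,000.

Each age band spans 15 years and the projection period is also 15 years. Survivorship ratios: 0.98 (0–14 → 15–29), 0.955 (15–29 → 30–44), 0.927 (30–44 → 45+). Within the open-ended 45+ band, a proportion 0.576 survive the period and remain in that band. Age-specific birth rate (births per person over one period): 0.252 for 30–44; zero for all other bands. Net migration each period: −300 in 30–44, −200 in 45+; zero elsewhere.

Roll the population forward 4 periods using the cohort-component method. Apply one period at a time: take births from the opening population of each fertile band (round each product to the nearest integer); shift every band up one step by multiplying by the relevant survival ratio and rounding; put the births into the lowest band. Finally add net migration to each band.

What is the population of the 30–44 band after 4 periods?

— Period 1 —
Births: 24300 * 0.252 = 6124
15–29: 25400 * 0.98 = 24892
30–44: 24800 * 0.955 = 23684
45+: 24300 * 0.927 + 14000 * 0.576 = 22526 + 8064 = 30590
Net migration: 30–44 − 300 → 23384; 45+ − 200 → 30390
→ [6124, 24892, 23384, 30390]
— Period 2 —
Births: 23384 * 0.252 = 5893
15–29: 6124 * 0.98 = 6002
30–44: 24892 * 0.955 = 23772
45+: 23384 * 0.927 + 30390 * 0.576 = 21677 + 17505 = 39182
Net migration: 30–44 − 300 → 23472; 45+ − 200 → 38982
→ [5893, 6002, 23472, 38982]
— Period 3 —
Births: 23472 * 0.252 = 5915
15–29: 5893 * 0.98 = 5775
30–44: 6002 * 0.955 = 5732
45+: 23472 * 0.927 + 38982 * 0.576 = 21759 + 22454 = 44213
Net migration: 30–44 − 300 → 5432; 45+ − 200 → 44013
→ [5915, 5775, 5432, 44013]
— Period 4 —
Births: 5432 * 0.252 = 1369
15–29: 5915 * 0.98 = 5797
30–44: 5775 * 0.955 = 5515
45+: 5432 * 0.927 + 44013 * 0.576 = 5035 + 25351 = 30386
Net migration: 30–44 − 300 → 5215; 45+ − 200 → 30186
→ [1369, 5797, 5215, 30186]

5215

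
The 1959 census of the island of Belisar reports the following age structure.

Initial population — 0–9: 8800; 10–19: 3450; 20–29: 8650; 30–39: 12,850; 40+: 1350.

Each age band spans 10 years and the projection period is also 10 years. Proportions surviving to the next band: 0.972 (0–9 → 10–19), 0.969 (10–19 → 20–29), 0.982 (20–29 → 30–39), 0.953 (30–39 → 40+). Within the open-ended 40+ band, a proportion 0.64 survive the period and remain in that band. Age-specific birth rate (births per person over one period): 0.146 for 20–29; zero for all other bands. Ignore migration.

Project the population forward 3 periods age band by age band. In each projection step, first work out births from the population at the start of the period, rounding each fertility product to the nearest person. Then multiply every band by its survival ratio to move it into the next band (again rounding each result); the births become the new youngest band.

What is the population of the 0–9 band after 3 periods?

1210

Period 1.
Births: 8650 × 0.146 = 1263
10–19: 8800 × 0.972 = 8554
20–29: 3450 × 0.969 = 3343
30–39: 8650 × 0.982 = 8494
40+: 12850 × 0.953 + 1350 × 0.64 = 12246 + 864 = 13110
Giving 1263 / 8554 / 3343 / 8494 / 13110.
Period 2.
Births: 3343 × 0.146 = 488
10–19: 1263 × 0.972 = 1228
20–29: 8554 × 0.969 = 8289
30–39: 3343 × 0.982 = 3283
40+: 8494 × 0.953 + 13110 × 0.64 = 8095 + 8390 = 16485
Giving 488 / 1228 / 8289 / 3283 / 16485.
Period 3.
Births: 8289 × 0.146 = 1210
10–19: 488 × 0.972 = 474
20–29: 1228 × 0.969 = 1190
30–39: 8289 × 0.982 = 8140
40+: 3283 × 0.953 + 16485 × 0.64 = 3129 + 10550 = 13679
Giving 1210 / 474 / 1190 / 8140 / 13679.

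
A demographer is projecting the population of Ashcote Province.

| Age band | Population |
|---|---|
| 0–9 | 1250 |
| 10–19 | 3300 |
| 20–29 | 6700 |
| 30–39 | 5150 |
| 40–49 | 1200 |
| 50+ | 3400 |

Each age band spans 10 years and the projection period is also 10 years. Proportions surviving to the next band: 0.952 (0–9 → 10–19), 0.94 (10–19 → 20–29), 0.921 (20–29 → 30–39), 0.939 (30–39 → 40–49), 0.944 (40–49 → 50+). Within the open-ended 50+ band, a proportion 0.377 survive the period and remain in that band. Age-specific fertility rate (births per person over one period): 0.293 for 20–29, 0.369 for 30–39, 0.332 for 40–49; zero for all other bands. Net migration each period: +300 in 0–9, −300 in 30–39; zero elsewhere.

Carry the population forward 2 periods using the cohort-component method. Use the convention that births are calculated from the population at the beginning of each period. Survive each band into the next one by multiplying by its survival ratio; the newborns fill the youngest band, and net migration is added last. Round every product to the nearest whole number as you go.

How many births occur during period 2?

4681

— Period 1 —
Births: 6700 * 0.293 = 1963, 5150 * 0.369 = 1900, 1200 * 0.332 = 398 — total 4261
10–19: 1250 * 0.952 = 1190
20–29: 3300 * 0.94 = 3102
30–39: 6700 * 0.921 = 6171
40–49: 5150 * 0.939 = 4836
50+: 1200 * 0.944 + 3400 * 0.377 = 1133 + 1282 = 2415
Net migration: 0–9 + 300 → 4561; 30–39 − 300 → 5871
→ [4561, 1190, 3102, 5871, 4836, 2415]
— Period 2 —
Births: 3102 * 0.293 = 909, 5871 * 0.369 = 2166, 4836 * 0.332 = 1606 — total 4681
10–19: 4561 * 0.952 = 4342
20–29: 1190 * 0.94 = 1119
30–39: 3102 * 0.921 = 2857
40–49: 5871 * 0.939 = 5513
50+: 4836 * 0.944 + 2415 * 0.377 = 4565 + 910 = 5475
Net migration: 0–9 + 300 → 4981; 30–39 − 300 → 2557
→ [4981, 4342, 1119, 2557, 5513, 5475]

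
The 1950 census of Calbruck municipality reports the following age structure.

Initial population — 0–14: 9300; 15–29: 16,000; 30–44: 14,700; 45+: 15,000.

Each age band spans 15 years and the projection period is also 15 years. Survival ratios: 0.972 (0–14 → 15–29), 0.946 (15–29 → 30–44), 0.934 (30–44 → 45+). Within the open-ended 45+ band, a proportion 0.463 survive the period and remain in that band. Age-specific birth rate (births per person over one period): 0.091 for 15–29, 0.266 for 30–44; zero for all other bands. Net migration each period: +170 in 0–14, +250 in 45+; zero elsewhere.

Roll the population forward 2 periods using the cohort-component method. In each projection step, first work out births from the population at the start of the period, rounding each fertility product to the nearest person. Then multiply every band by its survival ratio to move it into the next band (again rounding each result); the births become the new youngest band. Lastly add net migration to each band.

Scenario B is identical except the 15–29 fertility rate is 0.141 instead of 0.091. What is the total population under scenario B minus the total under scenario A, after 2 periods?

[period 1]
Births: 16000 * 0.091 = 1456  |  14700 * 0.266 = 3910 — total 5366
15–29: 9300 * 0.972 = 9040
30–44: 16000 * 0.946 = 15136
45+: 14700 * 0.934 + 15000 * 0.463 = 13730 + 6945 = 20675
Net migration: 0–14 + 170 → 5536; 45+ + 250 → 20925
Population now: 0–14=5536, 15–29=9040, 30–44=15136, 45+=20925
[period 2]
Births: 9040 * 0.091 = 823  |  15136 * 0.266 = 4026 — total 4849
15–29: 5536 * 0.972 = 5381
30–44: 9040 * 0.946 = 8552
45+: 15136 * 0.934 + 20925 * 0.463 = 14137 + 9688 = 23825
Net migration: 0–14 + 170 → 5019; 45+ + 250 → 24075
Population now: 0–14=5019, 15–29=5381, 30–44=8552, 45+=24075
Scenario A total after 2 periods: 43027
Scenario B projection —
[period 1]
Births: 16000 * 0.141 = 2256  |  14700 * 0.266 = 3910 — total 6166
15–29: 9300 * 0.972 = 9040
30–44: 16000 * 0.946 = 15136
45+: 14700 * 0.934 + 15000 * 0.463 = 13730 + 6945 = 20675
Net migration: 0–14 + 170 → 6336; 45+ + 250 → 20925
Population now: 0–14=6336, 15–29=9040, 30–44=15136, 45+=20925
[period 2]
Births: 9040 * 0.141 = 1275  |  15136 * 0.266 = 4026 — total 5301
15–29: 6336 * 0.972 = 6159
30–44: 9040 * 0.946 = 8552
45+: 15136 * 0.934 + 20925 * 0.463 = 14137 + 9688 = 23825
Net migration: 0–14 + 170 → 5471; 45+ + 250 → 24075
Population now: 0–14=5471, 15–29=6159, 30–44=8552, 45+=24075
Scenario B total after 2 periods: 44257
Difference B − A = 44257 − 43027 = 1230

1230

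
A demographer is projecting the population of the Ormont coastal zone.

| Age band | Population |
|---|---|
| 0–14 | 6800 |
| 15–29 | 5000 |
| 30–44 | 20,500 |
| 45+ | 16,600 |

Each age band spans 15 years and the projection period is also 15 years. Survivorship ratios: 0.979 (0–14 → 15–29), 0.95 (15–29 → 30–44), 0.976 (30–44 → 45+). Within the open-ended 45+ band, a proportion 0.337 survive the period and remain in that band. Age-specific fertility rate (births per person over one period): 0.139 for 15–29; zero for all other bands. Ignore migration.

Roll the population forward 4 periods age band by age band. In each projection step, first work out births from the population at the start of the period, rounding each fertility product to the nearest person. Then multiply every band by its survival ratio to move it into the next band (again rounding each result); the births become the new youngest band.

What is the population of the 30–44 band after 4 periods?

861

Period 1.
Births: 5000 × 0.139 = 695
15–29: 6800 × 0.979 = 6657
30–44: 5000 × 0.95 = 4750
45+: 20500 × 0.976 + 16600 × 0.337 = 20008 + 5594 = 25602
Population now: 0–14=695, 15–29=6657, 30–44=4750, 45+=25602
Period 2.
Births: 6657 × 0.139 = 925
15–29: 695 × 0.979 = 680
30–44: 6657 × 0.95 = 6324
45+: 4750 × 0.976 + 25602 × 0.337 = 4636 + 8628 = 13264
Population now: 0–14=925, 15–29=680, 30–44=6324, 45+=13264
Period 3.
Births: 680 × 0.139 = 95
15–29: 925 × 0.979 = 906
30–44: 680 × 0.95 = 646
45+: 6324 × 0.976 + 13264 × 0.337 = 6172 + 4470 = 10642
Population now: 0–14=95, 15–29=906, 30–44=646, 45+=10642
Period 4.
Births: 906 × 0.139 = 126
15–29: 95 × 0.979 = 93
30–44: 906 × 0.95 = 861
45+: 646 × 0.976 + 10642 × 0.337 = 630 + 3586 = 4216
Population now: 0–14=126, 15–29=93, 30–44=861, 45+=4216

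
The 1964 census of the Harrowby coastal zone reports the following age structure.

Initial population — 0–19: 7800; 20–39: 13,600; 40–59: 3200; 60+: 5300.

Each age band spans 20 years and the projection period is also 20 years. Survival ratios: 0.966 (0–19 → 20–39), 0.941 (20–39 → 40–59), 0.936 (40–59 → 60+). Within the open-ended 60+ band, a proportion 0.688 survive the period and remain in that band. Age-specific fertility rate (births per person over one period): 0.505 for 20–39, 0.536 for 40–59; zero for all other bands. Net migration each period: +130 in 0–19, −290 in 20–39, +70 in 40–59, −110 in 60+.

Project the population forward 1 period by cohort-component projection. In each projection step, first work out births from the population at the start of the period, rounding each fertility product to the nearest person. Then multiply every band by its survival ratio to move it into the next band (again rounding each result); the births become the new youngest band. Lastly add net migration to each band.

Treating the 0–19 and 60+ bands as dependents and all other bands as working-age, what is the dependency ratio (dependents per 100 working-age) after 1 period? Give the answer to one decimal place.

Let group 1 be 0–19 through group 4 = 60+.
Period 1:
Births: 13600 * 0.505 = 6868  |  3200 * 0.536 = 1715 ⇒ total 8583
Group 2: 7800 * 0.966 = 7535
Group 3: 13600 * 0.941 = 12798
Group 4: 3200 * 0.936 + 5300 * 0.688 = 2995 + 3646 = 6641
Net migration: Group 1 + 130 → 8713; Group 2 − 290 → 7245; Group 3 + 70 → 12868; Group 4 − 110 → 6531
End of period: [8713, 7245, 12868, 6531]
Dependents (band 0–19 + band 60+) = 8713 + 6531 = 15244; working-age = 20113; ratio = 15244/20113 × 100 = 75.8

75.8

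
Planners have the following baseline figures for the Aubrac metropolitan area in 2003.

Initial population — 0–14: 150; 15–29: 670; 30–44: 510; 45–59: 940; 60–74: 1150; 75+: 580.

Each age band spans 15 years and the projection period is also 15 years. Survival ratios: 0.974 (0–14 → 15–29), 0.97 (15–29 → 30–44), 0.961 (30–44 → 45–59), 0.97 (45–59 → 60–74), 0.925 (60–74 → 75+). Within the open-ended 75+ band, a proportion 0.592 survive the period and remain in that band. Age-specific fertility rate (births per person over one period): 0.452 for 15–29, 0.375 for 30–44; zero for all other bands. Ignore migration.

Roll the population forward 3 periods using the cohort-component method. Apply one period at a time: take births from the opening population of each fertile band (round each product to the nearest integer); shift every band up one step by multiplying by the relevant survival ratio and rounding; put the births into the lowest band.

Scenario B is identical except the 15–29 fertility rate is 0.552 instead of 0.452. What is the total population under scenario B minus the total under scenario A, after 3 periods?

Numbering the bands 1..6 from youngest to oldest:
Period 1.
Births: 670 × 0.452 = 303 ; 510 × 0.375 = 191 → total 494
Band 2: 150 × 0.974 = 146
Band 3: 670 × 0.97 = 650
Band 4: 510 × 0.961 = 490
Band 5: 940 × 0.97 = 912
Band 6: 1150 × 0.925 + 580 × 0.592 = 1064 + 343 = 1407
End of period: [494, 146, 650, 490, 912, 1407]
Period 2.
Births: 146 × 0.452 = 66 ; 650 × 0.375 = 244 → total 310
Band 2: 494 × 0.974 = 481
Band 3: 146 × 0.97 = 142
Band 4: 650 × 0.961 = 625
Band 5: 490 × 0.97 = 475
Band 6: 912 × 0.925 + 1407 × 0.592 = 844 + 833 = 1677
End of period: [310, 481, 142, 625, 475, 1677]
Period 3.
Births: 481 × 0.452 = 217 ; 142 × 0.375 = 53 → total 270
Band 2: 310 × 0.974 = 302
Band 3: 481 × 0.97 = 467
Band 4: 142 × 0.961 = 136
Band 5: 625 × 0.97 = 606
Band 6: 475 × 0.925 + 1677 × 0.592 = 439 + 993 = 1432
End of period: [270, 302, 467, 136, 606, 1432]
Scenario A total after 3 periods: 3213
Scenario B projection —
Period 1.
Births: 670 × 0.552 = 370 ; 510 × 0.375 = 191 → total 561
Band 2: 150 × 0.974 = 146
Band 3: 670 × 0.97 = 650
Band 4: 510 × 0.961 = 490
Band 5: 940 × 0.97 = 912
Band 6: 1150 × 0.925 + 580 × 0.592 = 1064 + 343 = 1407
End of period: [561, 146, 650, 490, 912, 1407]
Period 2.
Births: 146 × 0.552 = 81 ; 650 × 0.375 = 244 → total 325
Band 2: 561 × 0.974 = 546
Band 3: 146 × 0.97 = 142
Band 4: 650 × 0.961 = 625
Band 5: 490 × 0.97 = 475
Band 6: 912 × 0.925 + 1407 × 0.592 = 844 + 833 = 1677
End of period: [325, 546, 142, 625, 475, 1677]
Period 3.
Births: 546 × 0.552 = 301 ; 142 × 0.375 = 53 → total 354
Band 2: 325 × 0.974 = 317
Band 3: 546 × 0.97 = 530
Band 4: 142 × 0.961 = 136
Band 5: 625 × 0.97 = 606
Band 6: 475 × 0.925 + 1677 × 0.592 = 439 + 993 = 1432
End of period: [354, 317, 530, 136, 606, 1432]
Scenario B total after 3 periods: 3375
Difference B − A = 3375 − 3213 = 162

162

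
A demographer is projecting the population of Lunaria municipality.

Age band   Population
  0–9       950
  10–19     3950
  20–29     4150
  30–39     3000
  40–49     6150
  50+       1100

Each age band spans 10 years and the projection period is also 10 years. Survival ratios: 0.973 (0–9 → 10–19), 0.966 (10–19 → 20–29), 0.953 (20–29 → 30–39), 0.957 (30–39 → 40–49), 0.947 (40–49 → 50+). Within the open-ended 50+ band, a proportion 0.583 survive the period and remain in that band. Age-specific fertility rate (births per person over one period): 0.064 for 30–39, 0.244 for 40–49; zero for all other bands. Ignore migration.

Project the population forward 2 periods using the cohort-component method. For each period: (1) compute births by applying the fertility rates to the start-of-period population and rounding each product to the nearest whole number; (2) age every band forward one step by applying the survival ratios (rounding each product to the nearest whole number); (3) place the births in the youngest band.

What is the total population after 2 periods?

17404

[period 1]
Births: 3000 × 0.064 = 192 ; 6150 × 0.244 = 1501 — total 1693
10–19: 950 × 0.973 = 924
20–29: 3950 × 0.966 = 3816
30–39: 4150 × 0.953 = 3955
40–49: 3000 × 0.957 = 2871
50+: 6150 × 0.947 + 1100 × 0.583 = 5824 + 641 = 6465
→ [1693, 924, 3816, 3955, 2871, 6465]
[period 2]
Births: 3955 × 0.064 = 253 ; 2871 × 0.244 = 701 — total 954
10–19: 1693 × 0.973 = 1647
20–29: 924 × 0.966 = 893
30–39: 3816 × 0.953 = 3637
40–49: 3955 × 0.957 = 3785
50+: 2871 × 0.947 + 6465 × 0.583 = 2719 + 3769 = 6488
→ [954, 1647, 893, 3637, 3785, 6488]
Total after period 2: 954 + 1647 + 893 + 3637 + 3785 + 6488 = 17404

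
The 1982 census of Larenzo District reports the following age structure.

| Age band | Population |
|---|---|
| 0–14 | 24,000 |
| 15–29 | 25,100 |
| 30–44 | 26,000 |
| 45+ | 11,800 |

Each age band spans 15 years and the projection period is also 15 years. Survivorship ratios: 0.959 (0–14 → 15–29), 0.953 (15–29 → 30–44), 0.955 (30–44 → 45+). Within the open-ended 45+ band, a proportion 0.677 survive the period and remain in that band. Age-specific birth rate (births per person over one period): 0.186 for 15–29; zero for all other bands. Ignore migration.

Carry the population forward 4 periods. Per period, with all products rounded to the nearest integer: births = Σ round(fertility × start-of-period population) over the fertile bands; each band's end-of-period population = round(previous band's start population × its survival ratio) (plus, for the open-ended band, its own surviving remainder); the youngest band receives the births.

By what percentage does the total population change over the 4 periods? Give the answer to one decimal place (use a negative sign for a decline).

Let group 1 be 0–14 through group 4 = 45+.
Period 1.
Births: 25100 * 0.186 = 4669
Group 2: 24000 * 0.959 = 23016
Group 3: 25100 * 0.953 = 23920
Group 4: 26000 * 0.955 + 11800 * 0.677 = 24830 + 7989 = 32819
→ [4669, 23016, 23920, 32819]
Period 2.
Births: 23016 * 0.186 = 4281
Group 2: 4669 * 0.959 = 4478
Group 3: 23016 * 0.953 = 21934
Group 4: 23920 * 0.955 + 32819 * 0.677 = 22844 + 22218 = 45062
→ [4281, 4478, 21934, 45062]
Period 3.
Births: 4478 * 0.186 = 833
Group 2: 4281 * 0.959 = 4105
Group 3: 4478 * 0.953 = 4268
Group 4: 21934 * 0.955 + 45062 * 0.677 = 20947 + 30507 = 51454
→ [833, 4105, 4268, 51454]
Period 4.
Births: 4105 * 0.186 = 764
Group 2: 833 * 0.959 = 799
Group 3: 4105 * 0.953 = 3912
Group 4: 4268 * 0.955 + 51454 * 0.677 = 4076 + 34834 = 38910
→ [764, 799, 3912, 38910]
Total: 86900 → 44385; change = -42515; percentage change = -48.9%

-48.9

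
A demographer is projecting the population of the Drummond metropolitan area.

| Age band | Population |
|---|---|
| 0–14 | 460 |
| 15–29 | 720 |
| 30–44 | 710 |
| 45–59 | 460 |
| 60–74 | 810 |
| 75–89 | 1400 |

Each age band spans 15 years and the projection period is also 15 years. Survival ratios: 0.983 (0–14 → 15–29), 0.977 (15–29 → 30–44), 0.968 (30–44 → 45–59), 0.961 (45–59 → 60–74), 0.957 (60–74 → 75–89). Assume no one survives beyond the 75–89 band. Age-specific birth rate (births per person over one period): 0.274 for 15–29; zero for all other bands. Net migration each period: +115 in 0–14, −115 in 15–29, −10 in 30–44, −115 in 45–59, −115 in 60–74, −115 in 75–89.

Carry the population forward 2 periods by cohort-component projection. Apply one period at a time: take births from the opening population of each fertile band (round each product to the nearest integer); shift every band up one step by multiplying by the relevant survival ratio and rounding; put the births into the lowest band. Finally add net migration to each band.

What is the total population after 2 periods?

1907

[period 1]
Births: 720 × 0.274 = 197
15–29: 460 × 0.983 = 452
30–44: 720 × 0.977 = 703
45–59: 710 × 0.968 = 687
60–74: 460 × 0.961 = 442
75–89: 810 × 0.957 = 775
Net migration: 0–14 + 115 → 312; 15–29 − 115 → 337; 30–44 − 10 → 693; 45–59 − 115 → 572; 60–74 − 115 → 327; 75–89 − 115 → 660
→ [312, 337, 693, 572, 327, 660]
[period 2]
Births: 337 × 0.274 = 92
15–29: 312 × 0.983 = 307
30–44: 337 × 0.977 = 329
45–59: 693 × 0.968 = 671
60–74: 572 × 0.961 = 550
75–89: 327 × 0.957 = 313
Net migration: 0–14 + 115 → 207; 15–29 − 115 → 192; 30–44 − 10 → 319; 45–59 − 115 → 556; 60–74 − 115 → 435; 75–89 − 115 → 198
→ [207, 192, 319, 556, 435, 198]
Total after period 2: 207 + 192 + 319 + 556 + 435 + 198 = 1907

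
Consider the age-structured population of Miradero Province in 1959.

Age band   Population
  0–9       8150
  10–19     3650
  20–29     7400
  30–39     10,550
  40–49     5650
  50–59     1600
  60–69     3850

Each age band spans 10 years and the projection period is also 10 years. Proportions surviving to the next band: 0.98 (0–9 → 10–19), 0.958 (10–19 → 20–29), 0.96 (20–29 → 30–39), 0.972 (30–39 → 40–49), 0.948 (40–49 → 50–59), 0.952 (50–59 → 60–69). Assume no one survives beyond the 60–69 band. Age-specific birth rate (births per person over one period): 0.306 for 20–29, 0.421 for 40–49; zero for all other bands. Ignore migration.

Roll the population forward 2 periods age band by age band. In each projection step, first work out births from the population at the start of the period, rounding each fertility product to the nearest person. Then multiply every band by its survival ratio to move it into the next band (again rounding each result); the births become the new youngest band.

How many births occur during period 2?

5387

Numbering the groups 1..7 from youngest to oldest:
— Period 1 —
Births: 7400 × 0.306 = 2264  |  5650 × 0.421 = 2379 ⇒ total 4643
Group 2: 8150 × 0.98 = 7987
Group 3: 3650 × 0.958 = 3497
Group 4: 7400 × 0.96 = 7104
Group 5: 10550 × 0.972 = 10255
Group 6: 5650 × 0.948 = 5356
Group 7: 1600 × 0.952 = 1523
Population now: 0–9=4643, 10–19=7987, 20–29=3497, 30–39=7104, 40–49=10255, 50–59=5356, 60–69=1523
— Period 2 —
Births: 3497 × 0.306 = 1070  |  10255 × 0.421 = 4317 ⇒ total 5387
Group 2: 4643 × 0.98 = 4550
Group 3: 7987 × 0.958 = 7652
Group 4: 3497 × 0.96 = 3357
Group 5: 7104 × 0.972 = 6905
Group 6: 10255 × 0.948 = 9722
Group 7: 5356 × 0.952 = 5099
Population now: 0–9=5387, 10–19=4550, 20–29=7652, 30–39=3357, 40–49=6905, 50–59=9722, 60–69=5099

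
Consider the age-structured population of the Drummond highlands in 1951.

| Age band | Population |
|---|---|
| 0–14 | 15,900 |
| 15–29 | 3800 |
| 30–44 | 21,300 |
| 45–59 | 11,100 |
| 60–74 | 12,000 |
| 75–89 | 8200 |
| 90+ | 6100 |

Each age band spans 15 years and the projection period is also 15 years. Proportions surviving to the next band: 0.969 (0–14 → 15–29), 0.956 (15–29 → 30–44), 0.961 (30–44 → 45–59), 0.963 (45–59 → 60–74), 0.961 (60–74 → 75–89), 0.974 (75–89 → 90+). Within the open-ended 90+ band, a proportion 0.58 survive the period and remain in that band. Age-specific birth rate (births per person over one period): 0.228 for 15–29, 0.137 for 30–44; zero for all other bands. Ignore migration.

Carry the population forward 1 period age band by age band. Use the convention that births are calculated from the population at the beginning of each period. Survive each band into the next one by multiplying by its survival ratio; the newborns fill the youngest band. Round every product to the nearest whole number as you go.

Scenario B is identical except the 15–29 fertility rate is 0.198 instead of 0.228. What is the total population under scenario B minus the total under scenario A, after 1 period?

— Period 1 —
Births: 3800 * 0.228 = 866 ; 21300 * 0.137 = 2918 — total 3784
15–29: 15900 * 0.969 = 15407
30–44: 3800 * 0.956 = 3633
45–59: 21300 * 0.961 = 20469
60–74: 11100 * 0.963 = 10689
75–89: 12000 * 0.961 = 11532
90+: 8200 * 0.974 + 6100 * 0.58 = 7987 + 3538 = 11525
Giving 3784 / 15407 / 3633 / 20469 / 10689 / 11532 / 11525.
Scenario A total after 1 period: 77039
Scenario B projection —
— Period 1 —
Births: 3800 * 0.198 = 752 ; 21300 * 0.137 = 2918 — total 3670
15–29: 15900 * 0.969 = 15407
30–44: 3800 * 0.956 = 3633
45–59: 21300 * 0.961 = 20469
60–74: 11100 * 0.963 = 10689
75–89: 12000 * 0.961 = 11532
90+: 8200 * 0.974 + 6100 * 0.58 = 7987 + 3538 = 11525
Giving 3670 / 15407 / 3633 / 20469 / 10689 / 11532 / 11525.
Scenario B total after 1 period: 76925
Difference B − A = 76925 − 77039 = -114

-114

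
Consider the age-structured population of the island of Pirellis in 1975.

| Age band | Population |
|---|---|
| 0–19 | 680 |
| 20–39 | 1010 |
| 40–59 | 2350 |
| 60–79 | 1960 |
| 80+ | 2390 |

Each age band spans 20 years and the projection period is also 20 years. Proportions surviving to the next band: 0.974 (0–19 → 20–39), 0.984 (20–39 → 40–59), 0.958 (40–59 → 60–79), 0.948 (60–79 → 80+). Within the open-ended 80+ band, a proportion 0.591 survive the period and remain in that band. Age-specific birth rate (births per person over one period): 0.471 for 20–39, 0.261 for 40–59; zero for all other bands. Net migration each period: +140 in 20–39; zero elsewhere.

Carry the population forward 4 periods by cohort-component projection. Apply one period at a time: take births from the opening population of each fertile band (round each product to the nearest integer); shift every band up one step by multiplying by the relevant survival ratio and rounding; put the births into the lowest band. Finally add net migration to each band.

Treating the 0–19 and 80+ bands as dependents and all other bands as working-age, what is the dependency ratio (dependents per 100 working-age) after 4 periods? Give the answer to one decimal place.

120.4

Call the bands 1 to 5, youngest first.
— Period 1 —
Births: 1010 × 0.471 = 476  |  2350 × 0.261 = 613 → total 1089
Band 2: 680 × 0.974 = 662
Band 3: 1010 × 0.984 = 994
Band 4: 2350 × 0.958 = 2251
Band 5: 1960 × 0.948 + 2390 × 0.591 = 1858 + 1412 = 3270
Net migration: Band 2 + 140 → 802
Giving 1089 / 802 / 994 / 2251 / 3270.
— Period 2 —
Births: 802 × 0.471 = 378  |  994 × 0.261 = 259 → total 637
Band 2: 1089 × 0.974 = 1061
Band 3: 802 × 0.984 = 789
Band 4: 994 × 0.958 = 952
Band 5: 2251 × 0.948 + 3270 × 0.591 = 2134 + 1933 = 4067
Net migration: Band 2 + 140 → 1201
Giving 637 / 1201 / 789 / 952 / 4067.
— Period 3 —
Births: 1201 × 0.471 = 566  |  789 × 0.261 = 206 → total 772
Band 2: 637 × 0.974 = 620
Band 3: 1201 × 0.984 = 1182
Band 4: 789 × 0.958 = 756
Band 5: 952 × 0.948 + 4067 × 0.591 = 902 + 2404 = 3306
Net migration: Band 2 + 140 → 760
Giving 772 / 760 / 1182 / 756 / 3306.
— Period 4 —
Births: 760 × 0.471 = 358  |  1182 × 0.261 = 309 → total 667
Band 2: 772 × 0.974 = 752
Band 3: 760 × 0.984 = 748
Band 4: 1182 × 0.958 = 1132
Band 5: 756 × 0.948 + 3306 × 0.591 = 717 + 1954 = 2671
Net migration: Band 2 + 140 → 892
Giving 667 / 892 / 748 / 1132 / 2671.
Dependents (band 0–19 + band 80+) = 667 + 2671 = 3338; working-age = 2772; ratio = 3338/2772 × 100 = 120.4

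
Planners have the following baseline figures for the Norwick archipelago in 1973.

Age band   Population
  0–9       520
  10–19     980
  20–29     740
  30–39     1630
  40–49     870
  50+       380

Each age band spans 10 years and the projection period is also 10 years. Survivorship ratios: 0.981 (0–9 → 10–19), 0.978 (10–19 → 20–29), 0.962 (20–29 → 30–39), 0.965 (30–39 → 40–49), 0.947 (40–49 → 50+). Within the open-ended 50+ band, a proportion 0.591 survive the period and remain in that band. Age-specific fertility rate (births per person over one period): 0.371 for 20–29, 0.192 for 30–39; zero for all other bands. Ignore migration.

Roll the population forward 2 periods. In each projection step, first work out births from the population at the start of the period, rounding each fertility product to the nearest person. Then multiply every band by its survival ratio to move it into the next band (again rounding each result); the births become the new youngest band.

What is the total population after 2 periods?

5287

After projecting period 1:
Births: 740 × 0.371 = 275, 1630 × 0.192 = 313 → 588
10–19: 520 × 0.981 = 510
20–29: 980 × 0.978 = 958
30–39: 740 × 0.962 = 712
40–49: 1630 × 0.965 = 1573
50+: 870 × 0.947 + 380 × 0.591 = 824 + 225 = 1049
Giving 588 / 510 / 958 / 712 / 1573 / 1049.
After projecting period 2:
Births: 958 × 0.371 = 355, 712 × 0.192 = 137 → 492
10–19: 588 × 0.981 = 577
20–29: 510 × 0.978 = 499
30–39: 958 × 0.962 = 922
40–49: 712 × 0.965 = 687
50+: 1573 × 0.947 + 1049 × 0.591 = 1490 + 620 = 2110
Giving 492 / 577 / 499 / 922 / 687 / 2110.
Total after period 2: 492 + 577 + 499 + 922 + 687 + 2110 = 5287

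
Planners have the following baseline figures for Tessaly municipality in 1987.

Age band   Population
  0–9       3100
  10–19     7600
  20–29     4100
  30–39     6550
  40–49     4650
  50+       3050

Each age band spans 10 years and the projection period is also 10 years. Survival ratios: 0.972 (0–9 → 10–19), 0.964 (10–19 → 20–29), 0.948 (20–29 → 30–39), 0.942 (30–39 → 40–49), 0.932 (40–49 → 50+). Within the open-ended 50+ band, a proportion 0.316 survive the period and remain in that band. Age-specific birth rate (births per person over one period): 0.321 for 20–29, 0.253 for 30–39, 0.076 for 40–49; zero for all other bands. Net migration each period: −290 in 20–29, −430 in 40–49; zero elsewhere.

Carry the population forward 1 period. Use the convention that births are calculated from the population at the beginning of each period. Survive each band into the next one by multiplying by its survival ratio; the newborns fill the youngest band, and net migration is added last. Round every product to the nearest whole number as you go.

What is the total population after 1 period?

28300

Period 1.
Births: 4100 × 0.321 = 1316 ; 6550 × 0.253 = 1657 ; 4650 × 0.076 = 353 — total 3326
10–19: 3100 × 0.972 = 3013
20–29: 7600 × 0.964 = 7326
30–39: 4100 × 0.948 = 3887
40–49: 6550 × 0.942 = 6170
50+: 4650 × 0.932 + 3050 × 0.316 = 4334 + 964 = 5298
Net migration: 20–29 − 290 → 7036; 40–49 − 430 → 5740
→ [3326, 3013, 7036, 3887, 5740, 5298]
Total after period 1: 3326 + 3013 + 7036 + 3887 + 5740 + 5298 = 28300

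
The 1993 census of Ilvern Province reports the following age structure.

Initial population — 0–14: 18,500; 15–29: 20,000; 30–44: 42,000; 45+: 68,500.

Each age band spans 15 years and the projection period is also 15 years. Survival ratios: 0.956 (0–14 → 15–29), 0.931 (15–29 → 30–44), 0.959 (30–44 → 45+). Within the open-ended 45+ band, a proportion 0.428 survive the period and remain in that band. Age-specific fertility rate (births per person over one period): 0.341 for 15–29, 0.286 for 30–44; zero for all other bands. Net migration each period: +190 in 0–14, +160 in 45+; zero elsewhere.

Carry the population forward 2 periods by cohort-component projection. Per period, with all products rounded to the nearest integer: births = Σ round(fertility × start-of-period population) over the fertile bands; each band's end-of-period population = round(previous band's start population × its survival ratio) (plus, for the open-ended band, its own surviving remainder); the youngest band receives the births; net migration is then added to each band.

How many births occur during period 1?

Call the groups 1 to 4, youngest first.
Period 1.
Births: 20000 × 0.341 = 6820, 42000 × 0.286 = 12012 — total 18832
Group 2: 18500 × 0.956 = 17686
Group 3: 20000 × 0.931 = 18620
Group 4: 42000 × 0.959 + 68500 × 0.428 = 40278 + 29318 = 69596
Net migration: Group 1 + 190 → 19022; Group 4 + 160 → 69756
End of period: [19022, 17686, 18620, 69756]

18832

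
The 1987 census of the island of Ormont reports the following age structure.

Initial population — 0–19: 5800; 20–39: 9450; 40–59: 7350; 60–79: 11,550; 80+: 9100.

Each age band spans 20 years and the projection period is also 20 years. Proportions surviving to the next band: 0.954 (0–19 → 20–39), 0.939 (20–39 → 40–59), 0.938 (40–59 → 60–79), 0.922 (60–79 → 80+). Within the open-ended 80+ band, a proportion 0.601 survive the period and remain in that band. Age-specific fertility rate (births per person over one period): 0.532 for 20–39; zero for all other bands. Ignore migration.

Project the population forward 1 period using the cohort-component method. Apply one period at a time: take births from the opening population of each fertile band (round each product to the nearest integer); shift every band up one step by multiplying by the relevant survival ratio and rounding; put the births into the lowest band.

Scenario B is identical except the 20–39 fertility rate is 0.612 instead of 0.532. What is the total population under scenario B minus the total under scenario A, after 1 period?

Call the bands 1 to 5, youngest first.
Period 1.
Births: 9450 × 0.532 = 5027
Band 2: 5800 × 0.954 = 5533
Band 3: 9450 × 0.939 = 8874
Band 4: 7350 × 0.938 = 6894
Band 5: 11550 × 0.922 + 9100 × 0.601 = 10649 + 5469 = 16118
Giving 5027 / 5533 / 8874 / 6894 / 16118.
Scenario A total after 1 period: 42446
Scenario B projection —
Period 1.
Births: 9450 × 0.612 = 5783
Band 2: 5800 × 0.954 = 5533
Band 3: 9450 × 0.939 = 8874
Band 4: 7350 × 0.938 = 6894
Band 5: 11550 × 0.922 + 9100 × 0.601 = 10649 + 5469 = 16118
Giving 5783 / 5533 / 8874 / 6894 / 16118.
Scenario B total after 1 period: 43202
Difference B − A = 43202 − 42446 = 756

756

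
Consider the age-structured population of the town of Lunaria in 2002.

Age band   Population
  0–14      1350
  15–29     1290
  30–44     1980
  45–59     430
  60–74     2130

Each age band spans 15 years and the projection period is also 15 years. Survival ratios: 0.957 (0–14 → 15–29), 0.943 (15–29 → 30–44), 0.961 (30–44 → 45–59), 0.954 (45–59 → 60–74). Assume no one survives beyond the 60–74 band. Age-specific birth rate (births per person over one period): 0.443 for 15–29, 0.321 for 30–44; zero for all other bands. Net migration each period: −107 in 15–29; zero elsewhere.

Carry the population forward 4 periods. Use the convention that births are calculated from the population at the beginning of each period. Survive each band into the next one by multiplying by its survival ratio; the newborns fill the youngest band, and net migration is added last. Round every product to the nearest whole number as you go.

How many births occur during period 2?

915

[period 1]
Births: 1290 * 0.443 = 571 ; 1980 * 0.321 = 636 — total 1207
15–29: 1350 * 0.957 = 1292
30–44: 1290 * 0.943 = 1216
45–59: 1980 * 0.961 = 1903
60–74: 430 * 0.954 = 410
Net migration: 15–29 − 107 → 1185
Population now: 0–14=1207, 15–29=1185, 30–44=1216, 45–59=1903, 60–74=410
[period 2]
Births: 1185 * 0.443 = 525 ; 1216 * 0.321 = 390 — total 915
15–29: 1207 * 0.957 = 1155
30–44: 1185 * 0.943 = 1117
45–59: 1216 * 0.961 = 1169
60–74: 1903 * 0.954 = 1815
Net migration: 15–29 − 107 → 1048
Population now: 0–14=915, 15–29=1048, 30–44=1117, 45–59=1169, 60–74=1815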